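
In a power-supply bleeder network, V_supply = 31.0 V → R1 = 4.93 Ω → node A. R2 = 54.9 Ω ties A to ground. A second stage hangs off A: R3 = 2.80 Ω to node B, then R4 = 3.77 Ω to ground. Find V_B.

V_B ≈ 9.67 V

The second stage (R3 + R4 = 6.570 Ω) loads node A in parallel with R2.
Effective lower resistance at A: R2 ‖ 6.570 = 5.868 Ω.
So V_A = 31.0 × 0.5434 = 16.85 V.
V_B = V_A × 0.5738 = 9.667 V.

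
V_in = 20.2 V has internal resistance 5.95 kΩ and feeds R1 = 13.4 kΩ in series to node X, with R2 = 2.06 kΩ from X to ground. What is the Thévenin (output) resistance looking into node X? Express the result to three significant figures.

R_th ≈ 1.86 kΩ

R1' = 5.95 + 13.4 = 19.35 kΩ (source resistance + R1).
With V_in suppressed (replaced by a short), R_th = R1' ‖ R2 = (19.35 × 2.06)/(19.35 + 2.06) = 1.862 kΩ.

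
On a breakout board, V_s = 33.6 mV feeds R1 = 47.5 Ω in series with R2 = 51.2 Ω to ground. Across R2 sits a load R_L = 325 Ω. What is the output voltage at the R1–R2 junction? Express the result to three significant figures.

The load sits in parallel with R2, giving an effective lower resistance R2' = R2·R_L/(R2+R_L) = 44.23 Ω.
Voltage divider with the loaded lower leg: V_out = 33.6 × 44.23/(47.5 + 44.23) = 33.6 × 0.4822 = 16.20 mV.
(Unloaded it would be 17.4 mV; the load pulls it down.)

V_out ≈ 16.2 mV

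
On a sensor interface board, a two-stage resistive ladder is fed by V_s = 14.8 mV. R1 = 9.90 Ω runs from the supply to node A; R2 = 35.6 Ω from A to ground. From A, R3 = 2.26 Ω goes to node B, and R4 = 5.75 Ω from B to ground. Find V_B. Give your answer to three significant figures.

Node A sees R2 in parallel with the series input of stage 2, R3 + R4 = 8.010 Ω.
R2 ‖ (R3+R4) = 6.539 Ω.
So V_A = 14.8 × 0.3978 = 5.887 mV.
Then the unloaded second divider: V_B = V_A × R4/(R3+R4) = 5.887 × 0.7179 = 4.226 mV.

V_B ≈ 4.23 mV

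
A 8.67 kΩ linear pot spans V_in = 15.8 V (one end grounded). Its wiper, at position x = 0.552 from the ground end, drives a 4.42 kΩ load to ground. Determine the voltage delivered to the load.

The pot divides into 3.884 kΩ above the wiper and 4.786 kΩ below.
R_L loads the lower segment: effective lower R = 2.298 kΩ.
Loaded-divider output: V_out = 15.8 × 0.3717 = 5.873 V.

V_out ≈ 5.87 V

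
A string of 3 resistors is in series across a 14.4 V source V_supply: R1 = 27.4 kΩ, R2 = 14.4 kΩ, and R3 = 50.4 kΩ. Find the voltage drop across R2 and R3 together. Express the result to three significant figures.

Total series resistance ΣR = 27.4 + 14.4 + 50.4 = 92.20 kΩ.
R_{R2..R3} = 14.4 + 50.4 = 64.80 kΩ.
V = V_supply · R/ΣR = 14.4 × 0.7028 = 10.12 V.

V ≈ 10.1 V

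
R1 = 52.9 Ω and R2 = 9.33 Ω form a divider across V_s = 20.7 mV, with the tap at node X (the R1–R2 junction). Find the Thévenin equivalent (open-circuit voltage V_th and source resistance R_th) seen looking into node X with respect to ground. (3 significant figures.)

Open-circuit (no load on X): V_th = V_s · R2/(R1 + R2) = 20.7 × 9.33/(52.90 + 9.33) = 3.104 mV.
Zeroing V_s shorts the top of R1 to ground, so R_th = R1 ‖ R2 = 7.931 Ω.

V_th ≈ 3.10 mV, R_th ≈ 7.93 Ω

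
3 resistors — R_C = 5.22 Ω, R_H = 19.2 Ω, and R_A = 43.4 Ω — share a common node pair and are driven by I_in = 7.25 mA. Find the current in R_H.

I ≈ 1.42 mA

ΣG = 1/5.22 + 1/19.2 + 1/43.4 = 0.2667.
By the current-divider rule, I = I_in · G_k/ΣG = 7.25 × 0.1953 = 1.416 mA.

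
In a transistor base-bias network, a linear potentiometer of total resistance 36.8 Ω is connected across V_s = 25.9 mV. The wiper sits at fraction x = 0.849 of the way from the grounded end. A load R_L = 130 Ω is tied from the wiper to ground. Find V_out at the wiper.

Lower segment x·R_p = 31.24 Ω; upper segment (1−x)·R_p = 5.557 Ω.
R_L loads the lower segment: effective lower R = 25.19 Ω.
Loaded-divider output: V_out = 25.9 × 0.8193 = 21.22 mV.

V_out ≈ 21.2 mV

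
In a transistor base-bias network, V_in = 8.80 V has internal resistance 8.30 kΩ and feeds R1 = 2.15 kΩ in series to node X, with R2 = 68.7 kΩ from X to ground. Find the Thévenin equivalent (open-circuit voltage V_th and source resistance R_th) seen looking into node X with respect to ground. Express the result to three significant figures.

R1' = 8.30 + 2.15 = 10.45 kΩ (source resistance + R1).
With X open, the divider is unloaded: V_th = 8.80 × 68.7/79.15 = 7.638 V.
With V_in suppressed (replaced by a short), R_th = R1' ‖ R2 = (10.45 × 68.7)/(10.45 + 68.7) = 9.070 kΩ.

V_th ≈ 7.64 V, R_th ≈ 9.07 kΩ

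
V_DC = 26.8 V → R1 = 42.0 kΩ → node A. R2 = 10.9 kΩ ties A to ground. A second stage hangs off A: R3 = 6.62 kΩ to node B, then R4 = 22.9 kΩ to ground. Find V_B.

Node A sees R2 in parallel with the series input of stage 2, R3 + R4 = 29.52 kΩ.
R2 ‖ (R3+R4) = 7.961 kΩ.
So V_A = 26.8 × 0.1593 = 4.270 V.
Stage 2 is unloaded, so V_B = V_A · R4/(R3+R4) = 4.270 × 22.9/29.52 = 3.313 V.

V_B ≈ 3.31 V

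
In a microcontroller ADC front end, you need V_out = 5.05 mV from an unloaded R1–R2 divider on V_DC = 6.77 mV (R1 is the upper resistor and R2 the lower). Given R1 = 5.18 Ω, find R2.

Required fraction k = V_out/V_DC = 0.7459.
So R2 = R1 · V_out/(V_DC − V_out) = 5.18 × 5.05/(6.77 − 5.05) = 5.18 × 2.936 = 15.21 Ω.

R2 ≈ 15.2 Ω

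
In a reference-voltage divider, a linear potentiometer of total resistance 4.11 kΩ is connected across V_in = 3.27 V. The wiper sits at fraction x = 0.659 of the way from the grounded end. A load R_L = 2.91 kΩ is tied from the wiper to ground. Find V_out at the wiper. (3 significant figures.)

The pot divides into 1.402 kΩ above the wiper and 2.708 kΩ below.
(x·R_p) ‖ R_L = 1.403 kΩ.
V_out = 3.27 × 1.403/(1.402 + 1.403) = 1.636 V.
(Unloaded: V_out = x·V_in = 2.15 V.)

V_out ≈ 1.64 V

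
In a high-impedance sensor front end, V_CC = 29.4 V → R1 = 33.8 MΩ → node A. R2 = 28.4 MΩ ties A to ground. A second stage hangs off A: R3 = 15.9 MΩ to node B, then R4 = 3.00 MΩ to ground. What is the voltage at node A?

Node A sees R2 in parallel with the series input of stage 2, R3 + R4 = 18.90 MΩ.
Effective lower resistance at A: R2 ‖ 18.90 = 11.35 MΩ.
V_A = 29.4 × 11.35/(33.8 + 11.35) = 7.390 V.

V_A ≈ 7.39 V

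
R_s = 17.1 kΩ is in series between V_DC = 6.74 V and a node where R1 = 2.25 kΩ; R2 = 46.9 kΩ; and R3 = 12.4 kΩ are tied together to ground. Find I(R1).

Equivalent of the parallel group: R_p = 1.830 kΩ.
Node voltage V_A = V_DC · R_p/(R_s + R_p) = 6.74 × 0.09668 = 0.6516 V.
I(R1) = V_A / R1 = 0.6516/2.25 = 0.2896 mA.

I ≈ 0.290 mA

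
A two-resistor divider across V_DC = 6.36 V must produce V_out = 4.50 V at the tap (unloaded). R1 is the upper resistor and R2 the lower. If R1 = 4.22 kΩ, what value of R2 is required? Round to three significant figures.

R2 ≈ 10.2 kΩ

V_out/V_DC = R2/(R1+R2) = 0.7075.
R2 = R1 · 0.7075/(1 − 0.7075) = 10.21 kΩ.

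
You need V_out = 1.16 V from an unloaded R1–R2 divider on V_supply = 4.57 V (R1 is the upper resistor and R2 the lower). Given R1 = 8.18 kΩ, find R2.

V_out/V_supply = R2/(R1+R2) = 0.2538.
Rearranging, R2 = R1·k/(1−k) = 8.18 × 0.3402 = 2.783 kΩ.

R2 ≈ 2.78 kΩ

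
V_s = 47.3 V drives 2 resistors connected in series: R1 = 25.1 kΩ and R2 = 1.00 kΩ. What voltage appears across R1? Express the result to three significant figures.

V ≈ 45.5 V

Total series resistance ΣR = 25.1 + 1.00 = 26.10 kΩ.
By the voltage-divider rule, V = 47.3 × 25.10/26.10 = 45.49 V.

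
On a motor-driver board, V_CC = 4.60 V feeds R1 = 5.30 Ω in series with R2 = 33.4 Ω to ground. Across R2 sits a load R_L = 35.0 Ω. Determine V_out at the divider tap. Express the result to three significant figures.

V_out ≈ 3.51 V

First combine the lower leg with the load: R2 ‖ R_L = 17.09 Ω.
Now apply the divider: V_out = 4.60 × 0.7633 = 3.511 V.
(Unloaded it would be 3.97 V; the load pulls it down.)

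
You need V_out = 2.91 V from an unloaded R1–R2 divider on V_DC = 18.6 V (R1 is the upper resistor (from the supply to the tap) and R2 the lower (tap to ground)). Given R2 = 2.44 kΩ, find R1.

R1 ≈ 13.2 kΩ

The divider ratio is R2/(R1+R2) = 2.91/18.6 = 0.1565.
Rearranging, R1 = R2·(1−k)/k = 2.44 × 5.392 = 13.16 kΩ.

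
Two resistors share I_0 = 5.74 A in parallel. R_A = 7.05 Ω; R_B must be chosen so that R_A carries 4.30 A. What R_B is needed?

R_B ≈ 21.1 Ω

Two-branch current divider: I_A = I_0 · R_B/(R_A + R_B).
With f = 0.7491, R_B = R_A · f/(1−f) = 7.05 × 2.986 = 21.05 Ω.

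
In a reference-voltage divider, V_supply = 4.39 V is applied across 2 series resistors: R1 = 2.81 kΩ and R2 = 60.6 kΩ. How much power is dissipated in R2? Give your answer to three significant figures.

P ≈ 0.290 mW

ΣR = 63.41 kΩ → I = 4.39/63.41 = 0.06923 mA.
P(R2) = I²·R2 = (0.06923)² × 60.6 = 0.2905 mW.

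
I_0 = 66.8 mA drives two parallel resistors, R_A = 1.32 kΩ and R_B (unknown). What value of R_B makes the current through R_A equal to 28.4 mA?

In a two-way split, I_A/I_0 = R_B/(R_A + R_B).
28.4/66.8 = R_B/(R_A + R_B) → R_B = R_A · (0.4251)/(1 − 0.4251) = 1.32 × 0.7396 = 0.9763 kΩ.

R_B ≈ 0.976 kΩ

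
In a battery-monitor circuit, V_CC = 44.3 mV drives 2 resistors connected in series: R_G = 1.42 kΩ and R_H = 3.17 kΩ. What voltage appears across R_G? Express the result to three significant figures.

Series total: ΣR = 1.42 + 3.17 = 4.590 kΩ.
Voltage divider: V = V_CC · (1.420 / 4.590) = 44.3 × 0.3094 = 13.71 mV.

V ≈ 13.7 mV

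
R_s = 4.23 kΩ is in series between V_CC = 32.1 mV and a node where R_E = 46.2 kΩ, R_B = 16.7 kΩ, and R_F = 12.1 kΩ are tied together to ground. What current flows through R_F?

Combine the parallel branches: R_p = (1/46.2 + 1/16.7 + 1/12.1)⁻¹ = 6.091 kΩ.
V_A = 32.1 × 6.091/10.32 = 18.94 mV.
Branch current I = V_A/R_F = 18.94/12.1 = 1.566 µA.
(Check via current divider: I_total = 3.110 µA; share G_k/ΣG = 0.5034 → same result.)

I ≈ 1.57 µA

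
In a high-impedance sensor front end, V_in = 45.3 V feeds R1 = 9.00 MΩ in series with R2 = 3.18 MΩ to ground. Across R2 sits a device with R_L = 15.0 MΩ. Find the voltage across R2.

R2 ‖ R_L = (3.18 × 15.0)/(3.18 + 15.0) = 2.624 MΩ.
Now apply the divider: V_out = 45.3 × 0.2257 = 10.23 V.

V_out ≈ 10.2 V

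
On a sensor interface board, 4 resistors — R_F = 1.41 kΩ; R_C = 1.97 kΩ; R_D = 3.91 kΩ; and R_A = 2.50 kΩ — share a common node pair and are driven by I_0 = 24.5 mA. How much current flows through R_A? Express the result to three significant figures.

Conductances: ΣG = 1/1.41 + 1/1.97 + 1/3.91 + 1/2.50 = 1.873 (1/kΩ).
Current divider: I(R_A) = I_0 · G_k/ΣG = 24.5 × (0.4000/1.873) = 24.5 × 0.2136 = 5.233 mA.

I ≈ 5.23 mA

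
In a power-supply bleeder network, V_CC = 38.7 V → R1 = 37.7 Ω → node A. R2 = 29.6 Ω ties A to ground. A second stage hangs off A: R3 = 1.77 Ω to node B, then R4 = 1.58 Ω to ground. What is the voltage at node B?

Node A sees R2 in parallel with the series input of stage 2, R3 + R4 = 3.350 Ω.
R2 ‖ (R3+R4) = 3.009 Ω.
So V_A = 38.7 × 0.07392 = 2.861 V.
Then the unloaded second divider: V_B = V_A × R4/(R3+R4) = 2.861 × 0.4716 = 1.349 V.

V_B ≈ 1.35 V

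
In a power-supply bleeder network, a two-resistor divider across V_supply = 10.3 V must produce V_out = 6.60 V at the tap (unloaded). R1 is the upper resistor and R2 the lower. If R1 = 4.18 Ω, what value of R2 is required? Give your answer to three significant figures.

Required fraction k = V_out/V_supply = 0.6408.
R2 = R1 · 0.6408/(1 − 0.6408) = 7.456 Ω.

R2 ≈ 7.46 Ω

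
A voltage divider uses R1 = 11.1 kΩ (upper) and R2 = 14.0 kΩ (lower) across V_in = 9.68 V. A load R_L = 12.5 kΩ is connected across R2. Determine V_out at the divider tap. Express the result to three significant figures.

V_out ≈ 3.61 V

First combine the lower leg with the load: R2 ‖ R_L = 6.604 kΩ.
Now apply the divider: V_out = 9.68 × 0.3730 = 3.611 V.
(Unloaded it would be 5.40 V; the load pulls it down.)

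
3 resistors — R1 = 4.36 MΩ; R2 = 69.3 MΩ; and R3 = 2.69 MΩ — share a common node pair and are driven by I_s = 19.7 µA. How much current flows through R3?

Conductances: ΣG = 1/4.36 + 1/69.3 + 1/2.69 = 0.6155 (1/MΩ).
R3 takes the fraction G_k/ΣG = 0.3717/0.6155 = 0.6039, so I = 19.7 × 0.6039 = 11.90 µA.

I ≈ 11.9 µA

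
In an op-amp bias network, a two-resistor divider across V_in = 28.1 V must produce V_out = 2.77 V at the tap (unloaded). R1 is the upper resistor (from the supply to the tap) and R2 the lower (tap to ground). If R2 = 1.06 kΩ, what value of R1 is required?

V_out/V_in = R2/(R1+R2) = 0.09858.
R1 = R2·(1/k − 1) = 1.06 × 9.144 = 9.693 kΩ.

R1 ≈ 9.69 kΩ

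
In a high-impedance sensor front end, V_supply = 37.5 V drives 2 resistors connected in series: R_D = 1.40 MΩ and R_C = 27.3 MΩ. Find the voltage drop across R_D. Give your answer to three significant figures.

V ≈ 1.83 V

Total series resistance ΣR = 1.40 + 27.3 = 28.70 MΩ.
Voltage divider: V = V_supply · (1.400 / 28.70) = 37.5 × 0.04878 = 1.829 V.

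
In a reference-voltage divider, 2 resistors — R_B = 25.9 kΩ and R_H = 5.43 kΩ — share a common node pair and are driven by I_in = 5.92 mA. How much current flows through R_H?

With just two branches, the current splits inversely with resistance.
So I = 5.92 × 25.9/31.33 = 4.894 mA.

I ≈ 4.89 mA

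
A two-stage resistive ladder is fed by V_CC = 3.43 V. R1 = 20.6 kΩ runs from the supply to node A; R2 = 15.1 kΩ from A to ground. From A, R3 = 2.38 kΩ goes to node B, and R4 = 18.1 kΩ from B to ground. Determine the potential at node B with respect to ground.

V_B ≈ 0.899 V

Node A sees R2 in parallel with the series input of stage 2, R3 + R4 = 20.48 kΩ.
Effective lower resistance at A: R2 ‖ 20.48 = 8.692 kΩ.
So V_A = 3.43 × 0.2967 = 1.018 V.
V_B = V_A × 0.8838 = 0.8995 V.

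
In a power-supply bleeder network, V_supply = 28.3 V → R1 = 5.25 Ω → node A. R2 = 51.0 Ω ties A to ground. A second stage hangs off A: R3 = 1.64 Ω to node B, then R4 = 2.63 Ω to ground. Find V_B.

V_B ≈ 7.47 V

The second stage (R3 + R4 = 4.270 Ω) loads node A in parallel with R2.
Effective lower resistance at A: R2 ‖ 4.270 = 3.940 Ω.
V_A = 28.3 × 3.940/(5.25 + 3.940) = 12.13 V.
V_B = V_A × 0.6159 = 7.473 V.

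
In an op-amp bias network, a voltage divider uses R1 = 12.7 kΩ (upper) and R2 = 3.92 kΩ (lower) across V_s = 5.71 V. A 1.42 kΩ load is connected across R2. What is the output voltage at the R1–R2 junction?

V_out ≈ 0.433 V

The load sits in parallel with R2, giving an effective lower resistance R2' = R2·R_L/(R2+R_L) = 1.042 kΩ.
Now apply the divider: V_out = 5.71 × 0.07585 = 0.4331 V.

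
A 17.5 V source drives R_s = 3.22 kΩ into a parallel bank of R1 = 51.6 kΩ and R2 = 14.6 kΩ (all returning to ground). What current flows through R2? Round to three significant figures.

Combine the parallel branches: R_p = (1/51.6 + 1/14.6)⁻¹ = 11.38 kΩ.
V_A by voltage divider: V_A = 17.5 × 11.38/(3.22 + 11.38) = 13.64 V.
Branch current I = V_A/R2 = 13.64/14.6 = 0.9343 mA.
(Equivalently: I_total = 1.199 mA, then current-divider fraction G_k/ΣG = 0.7795.)

I ≈ 0.934 mA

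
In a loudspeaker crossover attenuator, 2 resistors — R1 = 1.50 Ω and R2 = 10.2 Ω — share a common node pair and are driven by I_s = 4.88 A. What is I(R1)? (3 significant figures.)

With just two branches, the current splits inversely with resistance.
So I = 4.88 × 10.2/11.70 = 4.254 A.

I ≈ 4.25 A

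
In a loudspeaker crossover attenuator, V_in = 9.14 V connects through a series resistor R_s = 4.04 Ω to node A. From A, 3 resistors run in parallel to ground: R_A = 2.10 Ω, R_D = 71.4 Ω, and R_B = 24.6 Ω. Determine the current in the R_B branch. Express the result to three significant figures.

I ≈ 0.118 A

Combine the parallel branches: R_p = (1/2.10 + 1/71.4 + 1/24.6)⁻¹ = 1.884 Ω.
V_A by voltage divider: V_A = 9.14 × 1.884/(4.04 + 1.884) = 2.907 V.
I(R_B) = V_A / R_B = 2.907/24.6 = 0.1182 A.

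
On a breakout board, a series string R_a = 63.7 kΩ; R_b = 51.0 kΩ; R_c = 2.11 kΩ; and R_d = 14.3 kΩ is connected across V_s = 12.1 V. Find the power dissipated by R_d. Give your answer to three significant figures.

ΣR = 131.1 kΩ → I = 12.1/131.1 = 0.09229 mA.
P = I²R = 0.008517 × 14.3 = 0.1218 mW.

P ≈ 0.122 mW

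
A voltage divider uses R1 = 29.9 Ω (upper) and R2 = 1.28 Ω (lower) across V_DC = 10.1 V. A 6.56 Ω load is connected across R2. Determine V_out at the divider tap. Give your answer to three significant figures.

V_out ≈ 0.349 V

First combine the lower leg with the load: R2 ‖ R_L = 1.071 Ω.
Then V_out = V_DC · R2'/(R1 + R2') = 10.1 × 1.071/30.97 = 0.3493 V.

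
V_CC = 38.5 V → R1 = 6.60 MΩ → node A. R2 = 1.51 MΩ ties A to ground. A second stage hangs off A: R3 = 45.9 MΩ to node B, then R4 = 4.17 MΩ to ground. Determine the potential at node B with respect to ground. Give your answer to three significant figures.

V_B ≈ 0.583 V

The second stage (R3 + R4 = 50.07 MΩ) loads node A in parallel with R2.
Effective lower resistance at A: R2 ‖ 50.07 = 1.466 MΩ.
V_A = 38.5 × 1.466/(6.60 + 1.466) = 6.997 V.
Stage 2 is unloaded, so V_B = V_A · R4/(R3+R4) = 6.997 × 4.17/50.07 = 0.5827 V.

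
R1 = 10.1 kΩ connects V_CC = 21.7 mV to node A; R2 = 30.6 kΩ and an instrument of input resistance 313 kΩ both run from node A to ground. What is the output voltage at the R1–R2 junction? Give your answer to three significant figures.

The load sits in parallel with R2, giving an effective lower resistance R2' = R2·R_L/(R2+R_L) = 27.87 kΩ.
Then V_out = V_CC · R2'/(R1 + R2') = 21.7 × 27.87/37.97 = 15.93 mV.

V_out ≈ 15.9 mV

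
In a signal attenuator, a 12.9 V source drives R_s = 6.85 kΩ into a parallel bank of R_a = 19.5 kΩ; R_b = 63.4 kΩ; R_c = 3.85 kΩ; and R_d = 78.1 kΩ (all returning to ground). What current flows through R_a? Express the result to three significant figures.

Combine the parallel branches: R_p = (1/19.5 + 1/63.4 + 1/3.85 + 1/78.1)⁻¹ = 2.945 kΩ.
V_A = 12.9 × 2.945/9.795 = 3.878 V.
I(R_a) = V_A / R_a = 3.878/19.5 = 0.1989 mA.

I ≈ 0.199 mA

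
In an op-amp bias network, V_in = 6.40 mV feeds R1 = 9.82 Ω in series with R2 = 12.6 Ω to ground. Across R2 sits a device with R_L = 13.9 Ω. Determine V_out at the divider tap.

V_out ≈ 2.57 mV

R2 ‖ R_L = (12.6 × 13.9)/(12.6 + 13.9) = 6.609 Ω.
Voltage divider with the loaded lower leg: V_out = 6.40 × 6.609/(9.82 + 6.609) = 6.40 × 0.4023 = 2.575 mV.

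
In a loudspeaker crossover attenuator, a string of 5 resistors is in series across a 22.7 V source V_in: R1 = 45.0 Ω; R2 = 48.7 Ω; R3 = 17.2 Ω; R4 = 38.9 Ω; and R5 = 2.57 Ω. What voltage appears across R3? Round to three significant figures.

V ≈ 2.56 V

Series total: ΣR = 45.0 + 48.7 + 17.2 + 38.9 + 2.57 = 152.4 Ω.
Voltage divider: V = V_in · (17.20 / 152.4) = 22.7 × 0.1129 = 2.562 V.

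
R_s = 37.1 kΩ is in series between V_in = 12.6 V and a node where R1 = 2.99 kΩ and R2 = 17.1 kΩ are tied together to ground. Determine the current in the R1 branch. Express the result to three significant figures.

Equivalent of the parallel group: R_p = 2.545 kΩ.
V_A by voltage divider: V_A = 12.6 × 2.545/(37.1 + 2.545) = 0.8089 V.
Branch current I = V_A/R1 = 0.8089/2.99 = 0.2705 mA.

I ≈ 0.271 mA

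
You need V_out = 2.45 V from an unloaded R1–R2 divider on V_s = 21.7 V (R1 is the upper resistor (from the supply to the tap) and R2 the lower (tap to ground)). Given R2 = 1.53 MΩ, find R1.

R1 ≈ 12.0 MΩ

Required fraction k = V_out/V_s = 0.1129.
So R1 = R2 · (V_s/V_out − 1) = 1.53 × (21.7/2.45 − 1) = 1.53 × 7.857 = 12.02 MΩ.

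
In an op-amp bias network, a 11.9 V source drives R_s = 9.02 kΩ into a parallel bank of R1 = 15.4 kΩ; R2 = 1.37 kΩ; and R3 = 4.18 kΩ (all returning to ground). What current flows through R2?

Combine the parallel branches: R_p = (1/15.4 + 1/1.37 + 1/4.18)⁻¹ = 0.9670 kΩ.
V_A by voltage divider: V_A = 11.9 × 0.9670/(9.02 + 0.9670) = 1.152 V.
Branch current I = V_A/R2 = 1.152/1.37 = 0.8411 mA.
(Equivalently: I_total = 1.192 mA, then current-divider fraction G_k/ΣG = 0.7059.)

I ≈ 0.841 mA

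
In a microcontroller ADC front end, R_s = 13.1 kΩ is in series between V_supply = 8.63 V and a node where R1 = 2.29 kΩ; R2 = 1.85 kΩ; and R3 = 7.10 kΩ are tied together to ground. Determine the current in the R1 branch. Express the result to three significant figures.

Equivalent of the parallel group: R_p = 0.8944 kΩ.
V_A by voltage divider: V_A = 8.63 × 0.8944/(13.1 + 0.8944) = 0.5516 V.
Branch current I = V_A/R1 = 0.5516/2.29 = 0.2409 mA.

I ≈ 0.241 mA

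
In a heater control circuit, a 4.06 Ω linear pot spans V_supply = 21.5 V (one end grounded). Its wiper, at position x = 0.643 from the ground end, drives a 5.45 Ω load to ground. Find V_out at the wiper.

Split the track: R_lower = x·R_p = 2.611 Ω, R_upper = (1−x)·R_p = 1.449 Ω.
Lower segment in parallel with the load: 2.611 ‖ 5.45 = 1.765 Ω.
V_out = 21.5 × 1.765/(1.449 + 1.765) = 11.81 V.

V_out ≈ 11.8 V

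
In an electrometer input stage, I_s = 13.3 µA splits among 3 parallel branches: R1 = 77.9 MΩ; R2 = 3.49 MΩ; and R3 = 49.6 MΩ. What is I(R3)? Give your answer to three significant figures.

I ≈ 0.839 µA

Conductances: ΣG = 1/77.9 + 1/3.49 + 1/49.6 = 0.3195 (1/MΩ).
R3 takes the fraction G_k/ΣG = 0.02016/0.3195 = 0.06310, so I = 13.3 × 0.06310 = 0.8392 µA.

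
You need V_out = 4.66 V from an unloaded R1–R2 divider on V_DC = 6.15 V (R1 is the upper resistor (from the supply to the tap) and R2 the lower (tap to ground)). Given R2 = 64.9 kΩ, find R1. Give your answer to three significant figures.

V_out/V_DC = R2/(R1+R2) = 0.7577.
So R1 = R2 · (V_DC/V_out − 1) = 64.9 × (6.15/4.66 − 1) = 64.9 × 0.3197 = 20.75 kΩ.

R1 ≈ 20.8 kΩ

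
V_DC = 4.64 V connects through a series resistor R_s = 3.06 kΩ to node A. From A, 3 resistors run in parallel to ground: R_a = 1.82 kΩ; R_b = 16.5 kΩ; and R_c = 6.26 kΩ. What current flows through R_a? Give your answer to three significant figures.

Combine the parallel branches: R_p = (1/1.82 + 1/16.5 + 1/6.26)⁻¹ = 1.299 kΩ.
Node voltage V_A = V_DC · R_p/(R_s + R_p) = 4.64 × 0.2980 = 1.383 V.
I(R_a) = V_A / R_a = 1.383/1.82 = 0.7598 mA.
(Check via current divider: I_total = 1.064 mA; share G_k/ΣG = 0.7138 → same result.)

I ≈ 0.760 mA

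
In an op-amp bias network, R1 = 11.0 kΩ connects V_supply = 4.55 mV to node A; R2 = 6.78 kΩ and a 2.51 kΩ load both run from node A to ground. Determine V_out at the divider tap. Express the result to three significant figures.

R2 ‖ R_L = (6.78 × 2.51)/(6.78 + 2.51) = 1.832 kΩ.
Now apply the divider: V_out = 4.55 × 0.1428 = 0.6495 mV.
(Unloaded it would be 1.74 mV; the load pulls it down.)

V_out ≈ 0.650 mV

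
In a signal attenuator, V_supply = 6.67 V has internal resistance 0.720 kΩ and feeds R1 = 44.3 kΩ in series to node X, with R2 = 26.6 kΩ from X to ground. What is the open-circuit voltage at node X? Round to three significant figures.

V_th ≈ 2.48 V

R1' = 0.720 + 44.3 = 45.02 kΩ (source resistance + R1).
Open-circuit (no load on X): V_th = V_supply · R2/(R1' + R2) = 6.67 × 26.6/(45.02 + 26.6) = 2.477 V.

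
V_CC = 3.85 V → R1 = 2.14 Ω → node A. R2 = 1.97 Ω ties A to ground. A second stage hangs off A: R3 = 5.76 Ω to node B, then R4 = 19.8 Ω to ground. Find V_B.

The second stage (R3 + R4 = 25.56 Ω) loads node A in parallel with R2.
R2 ‖ (R3+R4) = 1.829 Ω.
First divider: V_A = V_CC · 1.829/(2.14 + 1.829) = 1.774 V.
Stage 2 is unloaded, so V_B = V_A · R4/(R3+R4) = 1.774 × 19.8/25.56 = 1.374 V.

V_B ≈ 1.37 V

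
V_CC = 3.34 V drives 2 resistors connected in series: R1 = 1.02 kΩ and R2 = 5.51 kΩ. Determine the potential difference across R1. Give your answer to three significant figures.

V ≈ 0.522 V

Series total: ΣR = 1.02 + 5.51 = 6.530 kΩ.
V = V_CC · R/ΣR = 3.34 × 0.1562 = 0.5217 V.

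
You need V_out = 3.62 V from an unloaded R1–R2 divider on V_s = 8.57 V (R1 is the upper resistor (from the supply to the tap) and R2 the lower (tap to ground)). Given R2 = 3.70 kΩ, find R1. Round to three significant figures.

V_out/V_s = R2/(R1+R2) = 0.4224.
Rearranging, R1 = R2·(1−k)/k = 3.70 × 1.367 = 5.059 kΩ.

R1 ≈ 5.06 kΩ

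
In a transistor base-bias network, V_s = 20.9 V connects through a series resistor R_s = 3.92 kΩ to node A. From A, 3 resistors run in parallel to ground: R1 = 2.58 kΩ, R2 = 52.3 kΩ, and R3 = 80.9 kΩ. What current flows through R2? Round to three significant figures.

Equivalent of the parallel group: R_p = 2.386 kΩ.
Node voltage V_A = V_s · R_p/(R_s + R_p) = 20.9 × 0.3784 = 7.908 V.
I(R2) = V_A / R2 = 7.908/52.3 = 0.1512 mA.
(Equivalently: I_total = 3.314 mA, then current-divider fraction G_k/ΣG = 0.04563.)

I ≈ 0.151 mA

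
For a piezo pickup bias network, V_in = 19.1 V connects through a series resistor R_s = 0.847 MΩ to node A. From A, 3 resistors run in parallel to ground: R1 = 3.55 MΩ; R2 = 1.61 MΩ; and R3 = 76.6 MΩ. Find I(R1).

Equivalent of the parallel group: R_p = 1.092 MΩ.
V_A by voltage divider: V_A = 19.1 × 1.092/(0.847 + 1.092) = 10.76 V.
Branch current I = V_A/R1 = 10.76/3.55 = 3.030 µA.
(Equivalently: I_total = 9.851 µA, then current-divider fraction G_k/ΣG = 0.3076.)

I ≈ 3.03 µA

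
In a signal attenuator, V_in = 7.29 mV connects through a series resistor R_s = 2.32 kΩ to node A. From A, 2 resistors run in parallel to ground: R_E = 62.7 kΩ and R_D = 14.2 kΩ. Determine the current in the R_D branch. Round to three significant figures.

Combine the parallel branches: R_p = (1/62.7 + 1/14.2)⁻¹ = 11.58 kΩ.
V_A by voltage divider: V_A = 7.29 × 11.58/(2.32 + 11.58) = 6.073 mV.
Branch current I = V_A/R_D = 6.073/14.2 = 0.4277 µA.

I ≈ 0.428 µA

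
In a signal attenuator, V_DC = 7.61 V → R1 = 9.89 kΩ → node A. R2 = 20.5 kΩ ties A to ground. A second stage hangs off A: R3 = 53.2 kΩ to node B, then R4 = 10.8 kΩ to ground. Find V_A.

V_A ≈ 4.65 V

The second stage (R3 + R4 = 64.00 kΩ) loads node A in parallel with R2.
R2 ‖ (R3+R4) = 15.53 kΩ.
V_A = 7.61 × 15.53/(9.89 + 15.53) = 4.649 V.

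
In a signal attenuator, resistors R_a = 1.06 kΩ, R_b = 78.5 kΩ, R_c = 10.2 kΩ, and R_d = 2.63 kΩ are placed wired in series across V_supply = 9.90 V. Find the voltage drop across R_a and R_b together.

Series total: ΣR = 1.06 + 78.5 + 10.2 + 2.63 = 92.39 kΩ.
R_{R_a..R_b} = 1.06 + 78.5 = 79.56 kΩ.
By the voltage-divider rule, V = 9.90 × 79.56/92.39 = 8.525 V.

V ≈ 8.53 V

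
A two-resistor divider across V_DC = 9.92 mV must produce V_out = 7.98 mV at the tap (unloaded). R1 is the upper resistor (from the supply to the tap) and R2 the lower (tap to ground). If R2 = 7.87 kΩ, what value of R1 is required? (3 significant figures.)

V_out/V_DC = R2/(R1+R2) = 0.8044.
So R1 = R2 · (V_DC/V_out − 1) = 7.87 × (9.92/7.98 − 1) = 7.87 × 0.2431 = 1.913 kΩ.

R1 ≈ 1.91 kΩ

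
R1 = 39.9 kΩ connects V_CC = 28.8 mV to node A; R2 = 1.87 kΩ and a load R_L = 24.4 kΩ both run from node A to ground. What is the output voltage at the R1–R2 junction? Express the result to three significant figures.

V_out ≈ 1.20 mV

R2 ‖ R_L = (1.87 × 24.4)/(1.87 + 24.4) = 1.737 kΩ.
Then V_out = V_CC · R2'/(R1 + R2') = 28.8 × 1.737/41.64 = 1.201 mV.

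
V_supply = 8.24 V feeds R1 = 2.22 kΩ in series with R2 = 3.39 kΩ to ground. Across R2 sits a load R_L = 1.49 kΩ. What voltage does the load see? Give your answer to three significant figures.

V_out ≈ 2.62 V

First combine the lower leg with the load: R2 ‖ R_L = 1.035 kΩ.
Voltage divider with the loaded lower leg: V_out = 8.24 × 1.035/(2.22 + 1.035) = 8.24 × 0.3180 = 2.620 V.
(Unloaded it would be 4.98 V; the load pulls it down.)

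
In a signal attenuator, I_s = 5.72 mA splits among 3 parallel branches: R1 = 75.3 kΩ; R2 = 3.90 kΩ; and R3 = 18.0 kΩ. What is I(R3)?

Conductances: ΣG = 1/75.3 + 1/3.90 + 1/18.0 = 0.3252 (1/kΩ).
R3 takes the fraction G_k/ΣG = 0.05556/0.3252 = 0.1708, so I = 5.72 × 0.1708 = 0.9770 mA.

I ≈ 0.977 mA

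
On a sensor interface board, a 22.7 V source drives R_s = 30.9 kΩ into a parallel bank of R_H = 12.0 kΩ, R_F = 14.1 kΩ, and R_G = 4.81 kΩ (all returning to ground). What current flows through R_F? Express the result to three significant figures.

Parallel bank: R_p = 1/(1/12.0 + 1/14.1 + 1/4.81) = 2.761 kΩ.
Node voltage V_A = V_supply · R_p/(R_s + R_p) = 22.7 × 0.08203 = 1.862 V.
I(R_F) = V_A / R_F = 1.862/14.1 = 0.1321 mA.
(Equivalently: I_total = 0.6744 mA, then current-divider fraction G_k/ΣG = 0.1958.)

I ≈ 0.132 mA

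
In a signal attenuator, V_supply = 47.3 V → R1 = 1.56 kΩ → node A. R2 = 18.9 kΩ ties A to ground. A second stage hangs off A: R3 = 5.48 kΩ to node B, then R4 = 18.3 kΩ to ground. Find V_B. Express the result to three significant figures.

V_B ≈ 31.7 V

The second stage (R3 + R4 = 23.78 kΩ) loads node A in parallel with R2.
Effective lower resistance at A: R2 ‖ 23.78 = 10.53 kΩ.
First divider: V_A = V_supply · 10.53/(1.56 + 10.53) = 41.20 V.
Stage 2 is unloaded, so V_B = V_A · R4/(R3+R4) = 41.20 × 18.3/23.78 = 31.70 V.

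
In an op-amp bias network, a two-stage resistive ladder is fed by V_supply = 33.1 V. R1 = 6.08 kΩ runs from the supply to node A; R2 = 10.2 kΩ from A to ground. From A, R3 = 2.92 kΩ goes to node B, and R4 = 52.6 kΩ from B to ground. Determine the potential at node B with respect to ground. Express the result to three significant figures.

V_B ≈ 18.4 V

Looking into the second stage from A: R3 + R4 = 55.52 kΩ appears in parallel with R2.
Effective lower resistance at A: R2 ‖ 55.52 = 8.617 kΩ.
V_A = 33.1 × 8.617/(6.08 + 8.617) = 19.41 V.
Then the unloaded second divider: V_B = V_A × R4/(R3+R4) = 19.41 × 0.9474 = 18.39 V.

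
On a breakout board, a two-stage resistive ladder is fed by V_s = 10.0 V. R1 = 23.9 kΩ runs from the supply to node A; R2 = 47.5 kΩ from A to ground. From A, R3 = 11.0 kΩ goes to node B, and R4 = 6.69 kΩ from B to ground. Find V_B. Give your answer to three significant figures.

The second stage (R3 + R4 = 17.69 kΩ) loads node A in parallel with R2.
Effective lower resistance at A: R2 ‖ 17.69 = 12.89 kΩ.
First divider: V_A = V_s · 12.89/(23.9 + 12.89) = 3.504 V.
Stage 2 is unloaded, so V_B = V_A · R4/(R3+R4) = 3.504 × 6.69/17.69 = 1.325 V.

V_B ≈ 1.32 V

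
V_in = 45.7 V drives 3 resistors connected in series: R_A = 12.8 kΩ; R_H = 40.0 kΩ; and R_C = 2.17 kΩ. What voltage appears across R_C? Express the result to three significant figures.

Total series resistance ΣR = 12.8 + 40.0 + 2.17 = 54.97 kΩ.
Voltage divider: V = V_in · (2.170 / 54.97) = 45.7 × 0.03948 = 1.804 V.

V ≈ 1.80 V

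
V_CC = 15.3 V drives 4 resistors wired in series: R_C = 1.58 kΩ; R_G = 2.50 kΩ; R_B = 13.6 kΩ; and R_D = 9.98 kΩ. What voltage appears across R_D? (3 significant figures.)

V ≈ 5.52 V

Total series resistance ΣR = 1.58 + 2.50 + 13.6 + 9.98 = 27.66 kΩ.
V = V_CC · R/ΣR = 15.3 × 0.3608 = 5.520 V.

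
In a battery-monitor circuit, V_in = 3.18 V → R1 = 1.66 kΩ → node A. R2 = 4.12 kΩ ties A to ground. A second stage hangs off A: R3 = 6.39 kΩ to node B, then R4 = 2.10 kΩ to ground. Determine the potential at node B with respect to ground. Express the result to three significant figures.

Looking into the second stage from A: R3 + R4 = 8.490 kΩ appears in parallel with R2.
R2 ‖ (R3+R4) = 2.774 kΩ.
V_A = 3.18 × 2.774/(1.66 + 2.774) = 1.989 V.
Then the unloaded second divider: V_B = V_A × R4/(R3+R4) = 1.989 × 0.2473 = 0.4921 V.

V_B ≈ 0.492 V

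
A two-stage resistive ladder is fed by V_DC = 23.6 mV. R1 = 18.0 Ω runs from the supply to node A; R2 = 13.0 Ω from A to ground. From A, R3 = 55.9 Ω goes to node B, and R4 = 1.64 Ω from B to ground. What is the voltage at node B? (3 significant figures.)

V_B ≈ 0.249 mV

The second stage (R3 + R4 = 57.54 Ω) loads node A in parallel with R2.
R2 ‖ (R3+R4) = 10.60 Ω.
V_A = 23.6 × 10.60/(18.0 + 10.60) = 8.749 mV.
V_B = V_A × 0.02850 = 0.2494 mV.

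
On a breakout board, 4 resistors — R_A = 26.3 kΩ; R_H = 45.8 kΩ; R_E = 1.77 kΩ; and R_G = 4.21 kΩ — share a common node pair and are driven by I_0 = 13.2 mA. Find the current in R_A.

I ≈ 0.582 mA

Conductances: ΣG = 1/26.3 + 1/45.8 + 1/1.77 + 1/4.21 = 0.8624 (1/kΩ).
R_A takes the fraction G_k/ΣG = 0.03802/0.8624 = 0.04409, so I = 13.2 × 0.04409 = 0.5820 mA.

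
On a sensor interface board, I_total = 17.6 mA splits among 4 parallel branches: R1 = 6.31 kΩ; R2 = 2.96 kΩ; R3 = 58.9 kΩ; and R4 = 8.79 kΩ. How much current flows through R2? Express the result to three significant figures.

I ≈ 9.48 mA

Total conductance ΣG = 1/6.31 + 1/2.96 + 1/58.9 + 1/8.79 = 0.6271 (units of 1/kΩ).
R2 takes the fraction G_k/ΣG = 0.3378/0.6271 = 0.5388, so I = 17.6 × 0.5388 = 9.482 mA.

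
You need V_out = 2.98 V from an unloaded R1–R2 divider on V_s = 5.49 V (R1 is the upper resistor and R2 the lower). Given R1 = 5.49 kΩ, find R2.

R2 ≈ 6.52 kΩ

V_out/V_s = R2/(R1+R2) = 0.5428.
So R2 = R1 · V_out/(V_s − V_out) = 5.49 × 2.98/(5.49 − 2.98) = 5.49 × 1.187 = 6.518 kΩ.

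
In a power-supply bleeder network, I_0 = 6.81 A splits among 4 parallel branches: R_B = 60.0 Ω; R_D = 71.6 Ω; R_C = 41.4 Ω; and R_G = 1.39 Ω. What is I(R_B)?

ΣG = 1/60.0 + 1/71.6 + 1/41.4 + 1/1.39 = 0.7742.
By the current-divider rule, I = I_0 · G_k/ΣG = 6.81 × 0.02153 = 0.1466 A.

I ≈ 0.147 A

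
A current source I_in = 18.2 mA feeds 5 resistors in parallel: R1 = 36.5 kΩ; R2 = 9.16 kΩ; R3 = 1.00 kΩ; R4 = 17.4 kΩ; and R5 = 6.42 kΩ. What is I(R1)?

I ≈ 0.369 mA

Total conductance ΣG = 1/36.5 + 1/9.16 + 1/1.00 + 1/17.4 + 1/6.42 = 1.350 (units of 1/kΩ).
By the current-divider rule, I = I_in · G_k/ΣG = 18.2 × 0.02030 = 0.3694 mA.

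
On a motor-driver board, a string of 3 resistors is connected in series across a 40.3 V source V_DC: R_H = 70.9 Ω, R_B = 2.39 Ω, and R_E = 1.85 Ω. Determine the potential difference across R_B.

Total series resistance ΣR = 70.9 + 2.39 + 1.85 = 75.14 Ω.
Voltage divider: V = V_DC · (2.390 / 75.14) = 40.3 × 0.03181 = 1.282 V.

V ≈ 1.28 V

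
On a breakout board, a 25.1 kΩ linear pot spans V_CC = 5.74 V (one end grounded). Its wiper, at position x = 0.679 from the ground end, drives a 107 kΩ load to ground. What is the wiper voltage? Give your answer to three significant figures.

V_out ≈ 3.71 V

Split the track: R_lower = x·R_p = 17.04 kΩ, R_upper = (1−x)·R_p = 8.057 kΩ.
R_L loads the lower segment: effective lower R = 14.70 kΩ.
V_out = 5.74 × 14.70/(8.057 + 14.70) = 3.708 V.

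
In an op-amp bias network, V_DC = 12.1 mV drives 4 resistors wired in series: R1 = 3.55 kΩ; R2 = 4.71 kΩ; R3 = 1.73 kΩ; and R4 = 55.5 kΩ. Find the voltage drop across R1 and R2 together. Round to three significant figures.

V ≈ 1.53 mV

Total series resistance ΣR = 3.55 + 4.71 + 1.73 + 55.5 = 65.49 kΩ.
R_{R1..R2} = 3.55 + 4.71 = 8.260 kΩ.
By the voltage-divider rule, V = 12.1 × 8.260/65.49 = 1.526 mV.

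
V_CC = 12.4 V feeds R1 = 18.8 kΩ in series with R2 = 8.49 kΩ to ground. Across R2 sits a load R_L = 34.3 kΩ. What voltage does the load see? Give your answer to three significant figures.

V_out ≈ 3.30 V

The load sits in parallel with R2, giving an effective lower resistance R2' = R2·R_L/(R2+R_L) = 6.805 kΩ.
Now apply the divider: V_out = 12.4 × 0.2658 = 3.296 V.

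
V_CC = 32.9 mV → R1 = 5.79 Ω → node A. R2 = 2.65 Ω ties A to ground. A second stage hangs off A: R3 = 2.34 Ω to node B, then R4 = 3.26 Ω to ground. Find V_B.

Node A sees R2 in parallel with the series input of stage 2, R3 + R4 = 5.600 Ω.
R2 ‖ (R3+R4) = 1.799 Ω.
First divider: V_A = V_CC · 1.799/(5.79 + 1.799) = 7.798 mV.
Then the unloaded second divider: V_B = V_A × R4/(R3+R4) = 7.798 × 0.5821 = 4.540 mV.

V_B ≈ 4.54 mV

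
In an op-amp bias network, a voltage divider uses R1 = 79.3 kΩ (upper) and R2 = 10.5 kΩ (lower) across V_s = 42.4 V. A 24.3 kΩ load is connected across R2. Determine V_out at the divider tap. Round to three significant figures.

First combine the lower leg with the load: R2 ‖ R_L = 7.332 kΩ.
Voltage divider with the loaded lower leg: V_out = 42.4 × 7.332/(79.3 + 7.332) = 42.4 × 0.08463 = 3.588 V.

V_out ≈ 3.59 V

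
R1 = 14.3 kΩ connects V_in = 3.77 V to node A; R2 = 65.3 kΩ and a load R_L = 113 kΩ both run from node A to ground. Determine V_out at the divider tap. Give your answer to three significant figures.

V_out ≈ 2.80 V

R2 ‖ R_L = (65.3 × 113)/(65.3 + 113) = 41.38 kΩ.
Now apply the divider: V_out = 3.77 × 0.7432 = 2.802 V.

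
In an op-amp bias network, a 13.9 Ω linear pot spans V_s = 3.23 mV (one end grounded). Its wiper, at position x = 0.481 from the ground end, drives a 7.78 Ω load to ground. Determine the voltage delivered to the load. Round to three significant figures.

V_out ≈ 1.07 mV

Split the track: R_lower = x·R_p = 6.686 Ω, R_upper = (1−x)·R_p = 7.214 Ω.
R_L loads the lower segment: effective lower R = 3.596 Ω.
Then V_out = V_s · 3.596/(7.214 + 3.596) = 1.074 mV.
(Unloaded: V_out = x·V_s = 1.55 mV.)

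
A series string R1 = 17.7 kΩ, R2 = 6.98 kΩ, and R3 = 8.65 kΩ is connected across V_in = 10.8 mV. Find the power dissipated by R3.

The common current is I = 10.8/33.33 = 0.3240 µA.
V(R3) = I·R = 2.803 mV; P = V·I = 2.803 × 0.3240 = 0.9082 nW.

P ≈ 0.908 nW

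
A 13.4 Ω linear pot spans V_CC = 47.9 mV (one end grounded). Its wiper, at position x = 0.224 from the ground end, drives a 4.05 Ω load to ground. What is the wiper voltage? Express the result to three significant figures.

Split the track: R_lower = x·R_p = 3.002 Ω, R_upper = (1−x)·R_p = 10.40 Ω.
R_L loads the lower segment: effective lower R = 1.724 Ω.
V_out = 47.9 × 1.724/(10.40 + 1.724) = 6.812 mV.

V_out ≈ 6.81 mV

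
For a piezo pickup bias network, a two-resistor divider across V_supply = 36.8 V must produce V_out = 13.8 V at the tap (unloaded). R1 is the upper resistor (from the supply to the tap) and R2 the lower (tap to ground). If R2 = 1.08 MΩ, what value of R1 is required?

R1 ≈ 1.80 MΩ

Required fraction k = V_out/V_supply = 0.3750.
R1 = R2·(1/k − 1) = 1.08 × 1.667 = 1.800 MΩ.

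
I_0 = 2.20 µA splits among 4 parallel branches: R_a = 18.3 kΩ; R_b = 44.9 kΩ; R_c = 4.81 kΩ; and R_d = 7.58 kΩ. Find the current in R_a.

ΣG = 1/18.3 + 1/44.9 + 1/4.81 + 1/7.58 = 0.4167.
By the current-divider rule, I = I_0 · G_k/ΣG = 2.20 × 0.1311 = 0.2885 µA.

I ≈ 0.288 µA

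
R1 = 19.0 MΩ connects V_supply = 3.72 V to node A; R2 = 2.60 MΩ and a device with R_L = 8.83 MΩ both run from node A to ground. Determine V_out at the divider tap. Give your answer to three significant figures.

First combine the lower leg with the load: R2 ‖ R_L = 2.009 MΩ.
Now apply the divider: V_out = 3.72 × 0.09561 = 0.3557 V.

V_out ≈ 0.356 V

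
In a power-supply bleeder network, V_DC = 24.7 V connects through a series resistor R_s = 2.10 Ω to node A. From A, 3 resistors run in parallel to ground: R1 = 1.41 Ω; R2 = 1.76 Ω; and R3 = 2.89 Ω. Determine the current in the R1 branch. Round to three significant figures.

I ≈ 3.97 A

Combine the parallel branches: R_p = (1/1.41 + 1/1.76 + 1/2.89)⁻¹ = 0.6160 Ω.
V_A = 24.7 × 0.6160/2.716 = 5.602 V.
I(R1) = V_A / R1 = 5.602/1.41 = 3.973 A.
(Equivalently: I_total = 9.094 A, then current-divider fraction G_k/ΣG = 0.4369.)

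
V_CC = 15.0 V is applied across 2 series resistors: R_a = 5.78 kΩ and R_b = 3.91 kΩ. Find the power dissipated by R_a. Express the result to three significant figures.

ΣR = 9.690 kΩ → I = 15.0/9.690 = 1.548 mA.
P(R_a) = I²·R_a = (1.548)² × 5.78 = 13.85 mW.

P ≈ 13.9 mW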